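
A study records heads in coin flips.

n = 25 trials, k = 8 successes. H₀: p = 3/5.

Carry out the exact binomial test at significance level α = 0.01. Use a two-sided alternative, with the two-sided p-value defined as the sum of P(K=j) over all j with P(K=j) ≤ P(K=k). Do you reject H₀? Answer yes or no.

Exact binomial: n=25, k=8, p₀=3/5=0.6000
P(X=j) = C(n,j)·p₀^j·(1−p₀)^(n−j); p = Σ P(X=j) over j with P(X=j) ≤ P(X=8)
p-value (two-sided) = 0.00669
At α=0.01: p < α → reject H₀

reject H₀: yes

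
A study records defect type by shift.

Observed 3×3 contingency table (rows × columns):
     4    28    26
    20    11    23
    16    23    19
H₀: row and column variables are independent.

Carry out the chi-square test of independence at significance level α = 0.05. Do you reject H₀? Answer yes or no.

Row totals [58, 54, 58], col totals [40, 62, 68], n=170
χ² = (4−13.65)²/13.65 + (28−21.15)²/21.15 + (26−23.20)²/23.20 + (20−12.71)²/12.71 + (11−19.69)²/19.69 + (23−21.60)²/21.60 + (16−13.65)²/13.65 + (23−21.15)²/21.15 + (19−23.20)²/23.20 = 18.8172
df = 4
p-value (upper-tail) = 0.00085
At α=0.05: p < α → reject H₀

reject H₀: yes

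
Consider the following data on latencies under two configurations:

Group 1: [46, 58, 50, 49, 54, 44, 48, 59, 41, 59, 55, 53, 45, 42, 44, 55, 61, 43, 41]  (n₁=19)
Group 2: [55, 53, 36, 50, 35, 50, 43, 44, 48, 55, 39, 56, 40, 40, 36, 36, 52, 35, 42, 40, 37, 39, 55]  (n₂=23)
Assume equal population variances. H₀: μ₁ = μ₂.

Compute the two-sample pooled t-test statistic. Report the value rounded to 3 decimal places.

x̄₁=49.842, s₁=6.727, n₁=19
x̄₂=44.174, s₂=7.524, n₂=23
s_p² = [18·6.727² + 22·7.524²]/40 = 51.4958
SE = √(s_p²·(1/19+1/23)) = 2.2247
t = (49.842−44.174)/2.2247 = 2.5479
df = 40

test statistic = 2.548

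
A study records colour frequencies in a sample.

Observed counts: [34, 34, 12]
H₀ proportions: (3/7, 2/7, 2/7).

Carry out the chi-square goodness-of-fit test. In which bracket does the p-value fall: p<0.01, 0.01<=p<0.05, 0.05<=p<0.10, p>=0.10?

p-value bracket: p<0.01

n = 80; E_i = n·p_i = [34.29, 22.86, 22.86]
χ² = (34−34.29)²/34.29 + (34−22.86)²/22.86 + (12−22.86)²/22.86 = 10.5917
df = 2
p-value (upper-tail) = 0.00501
→ bracket: p<0.01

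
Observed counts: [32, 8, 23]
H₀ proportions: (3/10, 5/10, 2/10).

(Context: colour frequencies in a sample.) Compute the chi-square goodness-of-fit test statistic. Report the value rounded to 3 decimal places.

n = 63; E_i = n·p_i = [18.90, 31.50, 12.60]
χ² = (32−18.90)²/18.90 + (8−31.50)²/31.50 + (23−12.60)²/12.60 = 35.1958
df = 2

test statistic = 35.196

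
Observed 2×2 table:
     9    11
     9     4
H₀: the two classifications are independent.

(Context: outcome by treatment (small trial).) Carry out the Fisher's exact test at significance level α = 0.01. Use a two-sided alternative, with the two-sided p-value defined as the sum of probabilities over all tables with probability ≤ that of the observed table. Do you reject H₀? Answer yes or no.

Margins: r₁=20, r₂=13, c₁=18, c₂=15, n=33
p_obs = C(20,9)·C(13,9)/C(33,18); sum pmf over tables with pmf ≤ p_obs
p-value (two-sided) = 0.28442
At α=0.01: p ≥ α → fail to reject H₀

reject H₀: no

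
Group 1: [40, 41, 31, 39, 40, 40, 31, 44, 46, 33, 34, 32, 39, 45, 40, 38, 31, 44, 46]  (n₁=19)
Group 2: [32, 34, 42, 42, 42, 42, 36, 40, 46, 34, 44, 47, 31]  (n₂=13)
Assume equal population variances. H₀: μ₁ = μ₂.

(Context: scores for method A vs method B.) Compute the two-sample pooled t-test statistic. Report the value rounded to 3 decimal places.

test statistic = -0.396

x̄₁=38.632, s₁=5.230, n₁=19
x̄₂=39.385, s₂=5.363, n₂=13
s_p² = [18·5.230² + 12·5.363²]/30 = 27.9166
SE = √(s_p²·(1/19+1/13)) = 1.9018
t = (38.632−39.385)/1.9018 = -0.3960
df = 30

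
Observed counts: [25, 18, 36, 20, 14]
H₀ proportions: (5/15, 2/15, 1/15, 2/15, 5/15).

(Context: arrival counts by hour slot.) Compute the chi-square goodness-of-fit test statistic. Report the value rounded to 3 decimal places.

n = 113; E_i = n·p_i = [37.67, 15.07, 7.53, 15.07, 37.67]
χ² = (25−37.67)²/37.67 + (18−15.07)²/15.07 + (36−7.53)²/7.53 + (20−15.07)²/15.07 + (14−37.67)²/37.67 = 128.8850
df = 4

test statistic = 128.885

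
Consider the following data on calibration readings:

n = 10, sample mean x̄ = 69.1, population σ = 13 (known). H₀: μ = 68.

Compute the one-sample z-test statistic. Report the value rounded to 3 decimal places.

SE = σ/√n = 13/√10 = 4.1110
z = (x̄−μ₀)/SE = (69.1−68)/4.1110 = 0.2676

test statistic = 0.268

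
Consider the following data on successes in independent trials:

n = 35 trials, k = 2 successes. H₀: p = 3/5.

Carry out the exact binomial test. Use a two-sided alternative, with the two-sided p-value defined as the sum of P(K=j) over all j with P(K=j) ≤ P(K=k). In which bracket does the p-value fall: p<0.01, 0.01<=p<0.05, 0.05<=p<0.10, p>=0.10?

p-value bracket: p<0.01

Exact binomial: n=35, k=2, p₀=3/5=0.6000
P(X=j) = C(n,j)·p₀^j·(1−p₀)^(n−j); p = Σ P(X=j) over j with P(X=j) ≤ P(X=2)
p-value (two-sided) = 0.00000
→ bracket: p<0.01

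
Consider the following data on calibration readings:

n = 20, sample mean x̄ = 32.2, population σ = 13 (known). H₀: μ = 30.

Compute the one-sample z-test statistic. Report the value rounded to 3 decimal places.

test statistic = 0.757

SE = σ/√n = 13/√20 = 2.9069
z = (x̄−μ₀)/SE = (32.2−30)/2.9069 = 0.7568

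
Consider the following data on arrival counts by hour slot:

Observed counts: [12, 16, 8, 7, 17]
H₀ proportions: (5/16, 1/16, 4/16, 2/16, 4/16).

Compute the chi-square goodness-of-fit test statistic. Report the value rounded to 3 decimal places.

test statistic = 46.013

n = 60; E_i = n·p_i = [18.75, 3.75, 15.00, 7.50, 15.00]
χ² = (12−18.75)²/18.75 + (16−3.75)²/3.75 + (8−15.00)²/15.00 + (7−7.50)²/7.50 + (17−15.00)²/15.00 = 46.0133
df = 4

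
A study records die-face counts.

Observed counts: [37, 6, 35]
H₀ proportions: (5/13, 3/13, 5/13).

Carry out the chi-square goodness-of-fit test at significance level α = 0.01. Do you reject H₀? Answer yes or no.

reject H₀: yes

n = 78; E_i = n·p_i = [30.00, 18.00, 30.00]
χ² = (37−30.00)²/30.00 + (6−18.00)²/18.00 + (35−30.00)²/30.00 = 10.4667
df = 2
p-value (upper-tail) = 0.00534
At α=0.01: p < α → reject H₀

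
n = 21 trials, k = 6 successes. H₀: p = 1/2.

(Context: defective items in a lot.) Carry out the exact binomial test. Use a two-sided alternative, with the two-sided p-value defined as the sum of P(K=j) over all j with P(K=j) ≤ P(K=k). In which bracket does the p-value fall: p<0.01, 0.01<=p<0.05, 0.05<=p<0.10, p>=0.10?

Exact binomial: n=21, k=6, p₀=1/2=0.5000
P(X=j) = C(n,j)·p₀^j·(1−p₀)^(n−j); p = Σ P(X=j) over j with P(X=j) ≤ P(X=6)
p-value (two-sided) = 0.07835
→ bracket: 0.05<=p<0.10

p-value bracket: 0.05<=p<0.10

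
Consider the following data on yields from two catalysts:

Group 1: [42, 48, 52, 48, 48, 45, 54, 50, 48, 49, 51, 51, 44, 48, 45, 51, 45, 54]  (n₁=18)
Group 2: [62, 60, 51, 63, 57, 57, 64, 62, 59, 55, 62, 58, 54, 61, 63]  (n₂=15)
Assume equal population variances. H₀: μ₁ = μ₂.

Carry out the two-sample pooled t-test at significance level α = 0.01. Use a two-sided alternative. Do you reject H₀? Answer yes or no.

x̄₁=48.500, s₁=3.382, n₁=18
x̄₂=59.200, s₂=3.802, n₂=15
s_p² = [17·3.382² + 14·3.802²]/31 = 12.8032
SE = √(s_p²·(1/18+1/15)) = 1.2509
t = (48.500−59.200)/1.2509 = -8.5536
df = 31
p-value (two-sided) = 0.00000
At α=0.01: p < α → reject H₀

reject H₀: yes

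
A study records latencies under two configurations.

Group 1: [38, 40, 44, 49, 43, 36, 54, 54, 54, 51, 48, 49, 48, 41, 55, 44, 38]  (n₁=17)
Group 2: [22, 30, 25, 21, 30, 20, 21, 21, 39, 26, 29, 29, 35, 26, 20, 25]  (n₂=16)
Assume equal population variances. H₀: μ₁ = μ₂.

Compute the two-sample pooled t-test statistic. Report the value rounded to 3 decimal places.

x̄₁=46.235, s₁=6.270, n₁=17
x̄₂=26.188, s₂=5.564, n₂=16
s_p² = [16·6.270² + 15·5.564²]/31 = 35.2741
SE = √(s_p²·(1/17+1/16)) = 2.0687
t = (46.235−26.188)/2.0687 = 9.6909
df = 31

test statistic = 9.691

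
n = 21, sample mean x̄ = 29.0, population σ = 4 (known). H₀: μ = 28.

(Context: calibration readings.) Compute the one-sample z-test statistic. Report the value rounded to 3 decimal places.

SE = σ/√n = 4/√21 = 0.8729
z = (x̄−μ₀)/SE = (29.0−28)/0.8729 = 1.1456

test statistic = 1.146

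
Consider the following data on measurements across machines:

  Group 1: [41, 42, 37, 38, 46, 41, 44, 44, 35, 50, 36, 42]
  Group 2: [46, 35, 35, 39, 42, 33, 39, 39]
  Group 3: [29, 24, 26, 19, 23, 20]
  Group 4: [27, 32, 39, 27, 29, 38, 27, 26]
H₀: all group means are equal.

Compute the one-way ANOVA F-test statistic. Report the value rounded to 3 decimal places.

test statistic = 25.688

Group means [41.33, 38.50, 23.50, 30.62], grand mean 35.000
SSB = Σnᵢ(x̄ᵢ−x̄)² = 1525.958; SSW = ΣΣ(x−x̄ᵢ)² = 594.042
MSB = 1525.958/3 = 508.6528; MSW = 594.042/30 = 19.8014
F = MSB/MSW = 25.6877
df = (3, 30)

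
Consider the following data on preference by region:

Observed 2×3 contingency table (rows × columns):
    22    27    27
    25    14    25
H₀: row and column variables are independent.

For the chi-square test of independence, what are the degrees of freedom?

degrees of freedom = 2

df = (r−1)(c−1) = (2−1)·(3−1) = 2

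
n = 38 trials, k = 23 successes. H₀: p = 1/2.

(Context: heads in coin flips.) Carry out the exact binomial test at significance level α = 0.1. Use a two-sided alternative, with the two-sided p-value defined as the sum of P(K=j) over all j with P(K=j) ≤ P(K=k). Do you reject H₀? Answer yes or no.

reject H₀: no

Exact binomial: n=38, k=23, p₀=1/2=0.5000
P(X=j) = C(n,j)·p₀^j·(1−p₀)^(n−j); p = Σ P(X=j) over j with P(X=j) ≤ P(X=23)
p-value (two-sided) = 0.25588
At α=0.1: p ≥ α → fail to reject H₀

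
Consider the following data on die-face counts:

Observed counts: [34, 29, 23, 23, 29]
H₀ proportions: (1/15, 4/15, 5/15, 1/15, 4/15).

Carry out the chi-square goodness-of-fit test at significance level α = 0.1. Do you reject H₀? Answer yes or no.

n = 138; E_i = n·p_i = [9.20, 36.80, 46.00, 9.20, 36.80]
χ² = (34−9.20)²/9.20 + (29−36.80)²/36.80 + (23−46.00)²/46.00 + (23−9.20)²/9.20 + (29−36.80)²/36.80 = 102.3587
df = 4
p-value (upper-tail) = 0.00000
At α=0.1: p < α → reject H₀

reject H₀: yes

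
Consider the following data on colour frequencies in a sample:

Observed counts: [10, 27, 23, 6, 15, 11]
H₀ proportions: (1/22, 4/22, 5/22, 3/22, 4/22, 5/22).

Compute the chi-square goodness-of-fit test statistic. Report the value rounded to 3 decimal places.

n = 92; E_i = n·p_i = [4.18, 16.73, 20.91, 12.55, 16.73, 20.91]
χ² = (10−4.18)²/4.18 + (27−16.73)²/16.73 + (23−20.91)²/20.91 + (6−12.55)²/12.55 + (15−16.73)²/16.73 + (11−20.91)²/20.91 = 22.9022
df = 5

test statistic = 22.902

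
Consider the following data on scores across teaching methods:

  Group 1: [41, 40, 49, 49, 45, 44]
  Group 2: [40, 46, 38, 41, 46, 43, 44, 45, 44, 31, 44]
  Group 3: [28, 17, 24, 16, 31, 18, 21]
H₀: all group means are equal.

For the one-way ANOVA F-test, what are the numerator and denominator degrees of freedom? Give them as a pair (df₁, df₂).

k = 3 groups, N = 24 total
df = (k−1, N−k) = (3−1, 24−3) = (2, 21)

degrees of freedom = [2, 21]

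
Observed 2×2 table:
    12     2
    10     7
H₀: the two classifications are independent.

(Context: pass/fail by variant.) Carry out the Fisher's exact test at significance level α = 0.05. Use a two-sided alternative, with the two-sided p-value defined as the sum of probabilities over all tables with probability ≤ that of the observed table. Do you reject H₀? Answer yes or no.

reject H₀: no

Margins: r₁=14, r₂=17, c₁=22, c₂=9, n=31
p_obs = C(14,12)·C(17,10)/C(31,22); sum pmf over tables with pmf ≤ p_obs
p-value (two-sided) = 0.13166
At α=0.05: p ≥ α → fail to reject H₀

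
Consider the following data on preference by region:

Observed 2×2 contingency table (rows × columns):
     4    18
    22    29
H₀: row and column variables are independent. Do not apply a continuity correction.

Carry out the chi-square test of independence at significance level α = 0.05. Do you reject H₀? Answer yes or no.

reject H₀: yes

Row totals [22, 51], col totals [26, 47], n=73
χ² = (4−7.84)²/7.84 + (18−14.16)²/14.16 + (22−18.16)²/18.16 + (29−32.84)²/32.84 = 4.1742
df = 1
p-value (upper-tail) = 0.04104
At α=0.05: p < α → reject H₀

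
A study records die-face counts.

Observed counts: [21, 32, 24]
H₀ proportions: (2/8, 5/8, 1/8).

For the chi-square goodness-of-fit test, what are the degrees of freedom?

df = k − 1 = 3 − 1 = 2

degrees of freedom = 2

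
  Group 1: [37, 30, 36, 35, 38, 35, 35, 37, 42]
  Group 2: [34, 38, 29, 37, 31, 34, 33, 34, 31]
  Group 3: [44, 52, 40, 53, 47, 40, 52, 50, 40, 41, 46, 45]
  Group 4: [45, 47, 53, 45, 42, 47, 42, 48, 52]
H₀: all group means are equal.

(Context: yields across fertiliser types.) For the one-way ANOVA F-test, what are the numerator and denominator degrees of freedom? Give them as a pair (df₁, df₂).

degrees of freedom = [3, 35]

k = 4 groups, N = 39 total
df = (k−1, N−k) = (4−1, 39−4) = (3, 35)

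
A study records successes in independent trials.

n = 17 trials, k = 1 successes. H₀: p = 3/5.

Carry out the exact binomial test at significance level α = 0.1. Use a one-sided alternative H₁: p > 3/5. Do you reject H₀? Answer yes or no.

Exact binomial: n=17, k=1, p₀=3/5=0.6000
P(X≥1) from Σ C(n,i)·p₀^i·(1−p₀)^(n−i)
p-value (one-sided, H₁ greater) = 1.00000
At α=0.1: p ≥ α → fail to reject H₀

reject H₀: no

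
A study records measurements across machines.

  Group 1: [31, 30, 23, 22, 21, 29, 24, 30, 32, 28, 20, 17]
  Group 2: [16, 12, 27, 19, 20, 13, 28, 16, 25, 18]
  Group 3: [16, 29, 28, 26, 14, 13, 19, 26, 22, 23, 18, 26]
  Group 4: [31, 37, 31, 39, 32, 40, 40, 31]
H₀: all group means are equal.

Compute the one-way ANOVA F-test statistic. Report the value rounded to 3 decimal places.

test statistic = 15.692

Group means [25.58, 19.40, 21.67, 35.12], grand mean 24.810
SSB = Σnᵢ(x̄ᵢ−x̄)² = 1269.618; SSW = ΣΣ(x−x̄ᵢ)² = 1024.858
MSB = 1269.618/3 = 423.2060; MSW = 1024.858/38 = 26.9700
F = MSB/MSW = 15.6918
df = (3, 38)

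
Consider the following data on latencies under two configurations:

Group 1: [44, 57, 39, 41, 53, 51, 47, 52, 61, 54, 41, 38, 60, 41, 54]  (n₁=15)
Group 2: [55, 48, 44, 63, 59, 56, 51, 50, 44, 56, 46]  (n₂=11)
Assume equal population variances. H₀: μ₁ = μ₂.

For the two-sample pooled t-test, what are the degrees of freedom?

degrees of freedom = 24

df = n₁ + n₂ − 2 = 15 + 11 − 2 = 24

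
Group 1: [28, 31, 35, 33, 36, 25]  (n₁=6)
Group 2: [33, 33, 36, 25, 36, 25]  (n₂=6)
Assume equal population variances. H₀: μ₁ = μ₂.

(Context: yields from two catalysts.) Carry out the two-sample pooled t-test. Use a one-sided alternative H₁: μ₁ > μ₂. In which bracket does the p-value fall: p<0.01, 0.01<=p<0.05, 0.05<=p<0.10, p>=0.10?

p-value bracket: p>=0.10

x̄₁=31.333, s₁=4.227, n₁=6
x̄₂=31.333, s₂=5.086, n₂=6
s_p² = [5·4.227² + 5·5.086²]/10 = 21.8667
SE = √(s_p²·(1/6+1/6)) = 2.6998
t = (31.333−31.333)/2.6998 = 0.0000
df = 10
p-value (one-sided, H₁ greater) = 0.50000
→ bracket: p>=0.10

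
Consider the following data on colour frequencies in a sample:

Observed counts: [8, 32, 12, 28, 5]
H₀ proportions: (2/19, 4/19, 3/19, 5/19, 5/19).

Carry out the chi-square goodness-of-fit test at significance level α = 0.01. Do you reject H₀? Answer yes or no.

reject H₀: yes

n = 85; E_i = n·p_i = [8.95, 17.89, 13.42, 22.37, 22.37]
χ² = (8−8.95)²/8.95 + (32−17.89)²/17.89 + (12−13.42)²/13.42 + (28−22.37)²/22.37 + (5−22.37)²/22.37 = 26.2729
df = 4
p-value (upper-tail) = 0.00003
At α=0.01: p < α → reject H₀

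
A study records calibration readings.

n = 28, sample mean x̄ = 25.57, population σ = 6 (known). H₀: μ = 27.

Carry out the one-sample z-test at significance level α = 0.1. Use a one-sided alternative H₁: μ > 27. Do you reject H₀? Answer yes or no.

reject H₀: no

SE = σ/√n = 6/√28 = 1.1339
z = (x̄−μ₀)/SE = (25.57−27)/1.1339 = -1.2611
p-value (one-sided, H₁ greater) = 0.89637
At α=0.1: p ≥ α → fail to reject H₀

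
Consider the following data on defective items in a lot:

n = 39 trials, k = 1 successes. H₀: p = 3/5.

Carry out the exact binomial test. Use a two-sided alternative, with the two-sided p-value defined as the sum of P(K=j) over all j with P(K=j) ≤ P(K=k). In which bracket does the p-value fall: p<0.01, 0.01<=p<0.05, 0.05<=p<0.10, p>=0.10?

p-value bracket: p<0.01

Exact binomial: n=39, k=1, p₀=3/5=0.6000
P(X=j) = C(n,j)·p₀^j·(1−p₀)^(n−j); p = Σ P(X=j) over j with P(X=j) ≤ P(X=1)
p-value (two-sided) = 0.00000
→ bracket: p<0.01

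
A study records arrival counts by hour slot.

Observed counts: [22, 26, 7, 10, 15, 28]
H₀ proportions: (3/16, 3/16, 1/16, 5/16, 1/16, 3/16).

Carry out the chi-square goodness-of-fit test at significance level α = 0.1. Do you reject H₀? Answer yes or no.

reject H₀: yes

n = 108; E_i = n·p_i = [20.25, 20.25, 6.75, 33.75, 6.75, 20.25]
χ² = (22−20.25)²/20.25 + (26−20.25)²/20.25 + (7−6.75)²/6.75 + (10−33.75)²/33.75 + (15−6.75)²/6.75 + (28−20.25)²/20.25 = 31.5556
df = 5
p-value (upper-tail) = 0.00001
At α=0.1: p < α → reject H₀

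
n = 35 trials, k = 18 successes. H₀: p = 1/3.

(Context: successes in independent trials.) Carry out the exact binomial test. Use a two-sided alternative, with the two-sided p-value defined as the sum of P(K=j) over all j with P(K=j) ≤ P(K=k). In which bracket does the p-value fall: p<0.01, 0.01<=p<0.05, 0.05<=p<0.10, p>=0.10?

Exact binomial: n=35, k=18, p₀=1/3=0.3333
P(X=j) = C(n,j)·p₀^j·(1−p₀)^(n−j); p = Σ P(X=j) over j with P(X=j) ≤ P(X=18)
p-value (two-sided) = 0.03032
→ bracket: 0.01<=p<0.05

p-value bracket: 0.01<=p<0.05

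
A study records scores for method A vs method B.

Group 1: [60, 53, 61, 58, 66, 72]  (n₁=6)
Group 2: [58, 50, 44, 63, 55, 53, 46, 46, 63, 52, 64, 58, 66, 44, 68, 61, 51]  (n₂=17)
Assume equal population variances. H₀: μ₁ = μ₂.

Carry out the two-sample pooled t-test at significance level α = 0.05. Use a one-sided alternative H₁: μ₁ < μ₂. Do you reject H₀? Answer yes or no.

x̄₁=61.667, s₁=6.593, n₁=6
x̄₂=55.412, s₂=7.938, n₂=17
s_p² = [5·6.593² + 16·7.938²]/21 = 58.3548
SE = √(s_p²·(1/6+1/17)) = 3.6275
t = (61.667−55.412)/3.6275 = 1.7243
df = 21
p-value (one-sided, H₁ less) = 0.95033
At α=0.05: p ≥ α → fail to reject H₀

reject H₀: no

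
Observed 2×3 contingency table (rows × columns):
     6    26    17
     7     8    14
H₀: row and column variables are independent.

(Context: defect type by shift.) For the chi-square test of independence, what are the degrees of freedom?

degrees of freedom = 2

df = (r−1)(c−1) = (2−1)·(3−1) = 2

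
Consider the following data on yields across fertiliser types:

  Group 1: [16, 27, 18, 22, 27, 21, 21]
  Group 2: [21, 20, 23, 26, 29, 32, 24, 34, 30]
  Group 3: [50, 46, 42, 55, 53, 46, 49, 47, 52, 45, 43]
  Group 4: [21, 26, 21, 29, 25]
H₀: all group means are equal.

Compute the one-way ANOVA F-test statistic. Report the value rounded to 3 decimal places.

test statistic = 73.525

Group means [21.71, 26.56, 48.00, 24.40], grand mean 32.531
SSB = Σnᵢ(x̄ᵢ−x̄)² = 4103.118; SSW = ΣΣ(x−x̄ᵢ)² = 520.851
MSB = 4103.118/3 = 1367.7060; MSW = 520.851/28 = 18.6018
F = MSB/MSW = 73.5254
df = (3, 28)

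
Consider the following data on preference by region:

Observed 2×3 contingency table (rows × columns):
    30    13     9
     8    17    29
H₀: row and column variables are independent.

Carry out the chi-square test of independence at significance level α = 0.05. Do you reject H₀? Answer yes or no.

Row totals [52, 54], col totals [38, 30, 38], n=106
χ² = (30−18.64)²/18.64 + (13−14.72)²/14.72 + (9−18.64)²/18.64 + (8−19.36)²/19.36 + (17−15.28)²/15.28 + (29−19.36)²/19.36 = 23.7672
df = 2
p-value (upper-tail) = 0.00001
At α=0.05: p < α → reject H₀

reject H₀: yes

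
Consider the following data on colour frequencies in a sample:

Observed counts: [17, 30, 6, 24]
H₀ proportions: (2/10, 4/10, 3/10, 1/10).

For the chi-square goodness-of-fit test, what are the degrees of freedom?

df = k − 1 = 4 − 1 = 3

degrees of freedom = 3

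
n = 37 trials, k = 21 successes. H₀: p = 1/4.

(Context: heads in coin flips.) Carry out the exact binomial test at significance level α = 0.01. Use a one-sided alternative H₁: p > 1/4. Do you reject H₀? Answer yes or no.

Exact binomial: n=37, k=21, p₀=1/4=0.2500
P(X≥21) from Σ C(n,i)·p₀^i·(1−p₀)^(n−i)
p-value (one-sided, H₁ greater) = 0.00004
At α=0.01: p < α → reject H₀

reject H₀: yes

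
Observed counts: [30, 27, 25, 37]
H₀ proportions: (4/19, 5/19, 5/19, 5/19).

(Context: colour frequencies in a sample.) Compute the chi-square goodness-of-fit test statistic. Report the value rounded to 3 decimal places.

n = 119; E_i = n·p_i = [25.05, 31.32, 31.32, 31.32]
χ² = (30−25.05)²/25.05 + (27−31.32)²/31.32 + (25−31.32)²/31.32 + (37−31.32)²/31.32 = 3.8773
df = 3

test statistic = 3.877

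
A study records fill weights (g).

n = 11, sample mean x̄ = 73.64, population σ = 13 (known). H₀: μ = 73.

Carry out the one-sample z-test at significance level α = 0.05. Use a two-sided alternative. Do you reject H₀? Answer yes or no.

SE = σ/√n = 13/√11 = 3.9196
z = (x̄−μ₀)/SE = (73.64−73)/3.9196 = 0.1633
p-value (two-sided) = 0.87030
At α=0.05: p ≥ α → fail to reject H₀

reject H₀: no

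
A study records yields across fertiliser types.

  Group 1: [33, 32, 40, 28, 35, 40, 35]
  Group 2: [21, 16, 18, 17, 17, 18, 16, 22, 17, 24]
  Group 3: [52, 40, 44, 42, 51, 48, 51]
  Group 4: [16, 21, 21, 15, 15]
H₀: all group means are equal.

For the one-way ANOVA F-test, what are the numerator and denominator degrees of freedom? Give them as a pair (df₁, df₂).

degrees of freedom = [3, 25]

k = 4 groups, N = 29 total
df = (k−1, N−k) = (4−1, 29−4) = (3, 25)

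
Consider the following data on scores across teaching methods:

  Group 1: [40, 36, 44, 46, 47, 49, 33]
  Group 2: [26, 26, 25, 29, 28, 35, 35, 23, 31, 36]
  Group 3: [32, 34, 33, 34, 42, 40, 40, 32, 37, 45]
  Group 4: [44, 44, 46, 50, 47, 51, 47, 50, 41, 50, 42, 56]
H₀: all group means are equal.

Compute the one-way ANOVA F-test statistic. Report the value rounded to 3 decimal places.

Group means [42.14, 29.40, 36.90, 47.33], grand mean 39.128
SSB = Σnᵢ(x̄ᵢ−x̄)² = 1867.535; SSW = ΣΣ(x−x̄ᵢ)² = 802.824
MSB = 1867.535/3 = 622.5117; MSW = 802.824/35 = 22.9378
F = MSB/MSW = 27.1391
df = (3, 35)

test statistic = 27.139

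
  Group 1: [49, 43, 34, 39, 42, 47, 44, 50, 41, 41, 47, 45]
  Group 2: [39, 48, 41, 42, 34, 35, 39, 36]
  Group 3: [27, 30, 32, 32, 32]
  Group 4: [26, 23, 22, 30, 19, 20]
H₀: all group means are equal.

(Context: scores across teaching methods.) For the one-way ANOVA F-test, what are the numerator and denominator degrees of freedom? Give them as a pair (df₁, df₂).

degrees of freedom = [3, 27]

k = 4 groups, N = 31 total
df = (k−1, N−k) = (4−1, 31−4) = (3, 27)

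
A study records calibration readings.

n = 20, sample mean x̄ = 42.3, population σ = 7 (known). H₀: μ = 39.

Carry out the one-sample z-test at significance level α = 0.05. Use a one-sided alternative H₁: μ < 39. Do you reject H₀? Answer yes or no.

reject H₀: no

SE = σ/√n = 7/√20 = 1.5652
z = (x̄−μ₀)/SE = (42.3−39)/1.5652 = 2.1083
p-value (one-sided, H₁ less) = 0.98250
At α=0.05: p ≥ α → fail to reject H₀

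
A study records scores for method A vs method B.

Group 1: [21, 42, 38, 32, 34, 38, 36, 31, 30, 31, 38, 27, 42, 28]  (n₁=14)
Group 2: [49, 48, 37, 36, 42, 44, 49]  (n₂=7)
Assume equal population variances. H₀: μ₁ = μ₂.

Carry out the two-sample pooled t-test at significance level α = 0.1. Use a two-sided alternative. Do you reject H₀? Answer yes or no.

reject H₀: yes

x̄₁=33.429, s₁=5.996, n₁=14
x̄₂=43.571, s₂=5.503, n₂=7
s_p² = [13·5.996² + 6·5.503²]/19 = 34.1654
SE = √(s_p²·(1/14+1/7)) = 2.7058
t = (33.429−43.571)/2.7058 = -3.7486
df = 19
p-value (two-sided) = 0.00136
At α=0.1: p < α → reject H₀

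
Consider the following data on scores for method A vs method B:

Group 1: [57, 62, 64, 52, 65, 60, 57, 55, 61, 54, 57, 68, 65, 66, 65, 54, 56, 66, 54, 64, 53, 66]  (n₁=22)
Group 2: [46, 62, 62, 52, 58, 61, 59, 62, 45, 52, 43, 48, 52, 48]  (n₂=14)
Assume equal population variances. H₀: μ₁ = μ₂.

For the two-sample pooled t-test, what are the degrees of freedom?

degrees of freedom = 34

df = n₁ + n₂ − 2 = 22 + 14 − 2 = 34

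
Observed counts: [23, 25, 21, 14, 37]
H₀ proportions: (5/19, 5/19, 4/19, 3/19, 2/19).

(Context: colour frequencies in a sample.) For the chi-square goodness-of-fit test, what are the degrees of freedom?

df = k − 1 = 5 − 1 = 4

degrees of freedom = 4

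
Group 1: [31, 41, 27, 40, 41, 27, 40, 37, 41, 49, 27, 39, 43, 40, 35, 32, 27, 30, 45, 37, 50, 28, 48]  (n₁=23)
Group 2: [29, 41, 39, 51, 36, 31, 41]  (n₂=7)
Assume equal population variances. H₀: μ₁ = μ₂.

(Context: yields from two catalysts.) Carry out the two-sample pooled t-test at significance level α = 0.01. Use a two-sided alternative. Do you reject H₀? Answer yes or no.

reject H₀: no

x̄₁=37.174, s₁=7.408, n₁=23
x̄₂=38.286, s₂=7.319, n₂=7
s_p² = [22·7.408² + 6·7.319²]/28 = 54.5976
SE = √(s_p²·(1/23+1/7)) = 3.1896
t = (37.174−38.286)/3.1896 = -0.3486
df = 28
p-value (two-sided) = 0.73002
At α=0.01: p ≥ α → fail to reject H₀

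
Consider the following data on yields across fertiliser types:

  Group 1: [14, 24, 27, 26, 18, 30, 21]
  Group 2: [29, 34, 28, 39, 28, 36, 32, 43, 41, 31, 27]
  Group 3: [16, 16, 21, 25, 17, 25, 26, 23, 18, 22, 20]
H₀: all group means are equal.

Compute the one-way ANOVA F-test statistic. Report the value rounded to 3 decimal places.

Group means [22.86, 33.45, 20.82], grand mean 26.103
SSB = Σnᵢ(x̄ᵢ−x̄)² = 975.469; SSW = ΣΣ(x−x̄ᵢ)² = 637.221
MSB = 975.469/2 = 487.7344; MSW = 637.221/26 = 24.5085
F = MSB/MSW = 19.9006
df = (2, 26)

test statistic = 19.901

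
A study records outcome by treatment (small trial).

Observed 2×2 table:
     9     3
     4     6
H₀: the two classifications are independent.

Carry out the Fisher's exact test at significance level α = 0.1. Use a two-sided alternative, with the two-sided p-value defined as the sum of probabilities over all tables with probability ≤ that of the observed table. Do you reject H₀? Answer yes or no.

Margins: r₁=12, r₂=10, c₁=13, c₂=9, n=22
p_obs = C(12,9)·C(10,4)/C(22,13); sum pmf over tables with pmf ≤ p_obs
p-value (two-sided) = 0.19195
At α=0.1: p ≥ α → fail to reject H₀

reject H₀: no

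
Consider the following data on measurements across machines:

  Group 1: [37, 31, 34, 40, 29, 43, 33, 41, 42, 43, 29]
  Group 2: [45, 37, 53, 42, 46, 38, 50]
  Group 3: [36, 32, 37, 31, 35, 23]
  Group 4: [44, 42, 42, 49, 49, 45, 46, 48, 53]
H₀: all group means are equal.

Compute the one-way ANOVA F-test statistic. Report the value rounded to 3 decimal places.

Group means [36.55, 44.43, 32.33, 46.44], grand mean 40.152
SSB = Σnᵢ(x̄ᵢ−x̄)² = 994.245; SSW = ΣΣ(x−x̄ᵢ)² = 755.997
MSB = 994.245/3 = 331.4151; MSW = 755.997/29 = 26.0689
F = MSB/MSW = 12.7131
df = (3, 29)

test statistic = 12.713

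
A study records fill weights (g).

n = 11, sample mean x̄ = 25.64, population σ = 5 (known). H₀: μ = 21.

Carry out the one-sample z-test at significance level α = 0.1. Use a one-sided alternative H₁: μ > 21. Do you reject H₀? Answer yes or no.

SE = σ/√n = 5/√11 = 1.5076
z = (x̄−μ₀)/SE = (25.64−21)/1.5076 = 3.0778
p-value (one-sided, H₁ greater) = 0.00104
At α=0.1: p < α → reject H₀

reject H₀: yes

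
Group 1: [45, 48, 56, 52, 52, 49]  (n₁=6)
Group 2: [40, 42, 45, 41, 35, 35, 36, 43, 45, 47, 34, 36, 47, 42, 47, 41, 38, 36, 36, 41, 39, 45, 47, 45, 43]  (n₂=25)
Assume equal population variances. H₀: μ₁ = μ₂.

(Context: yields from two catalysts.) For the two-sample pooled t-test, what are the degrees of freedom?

df = n₁ + n₂ − 2 = 6 + 25 − 2 = 29

degrees of freedom = 29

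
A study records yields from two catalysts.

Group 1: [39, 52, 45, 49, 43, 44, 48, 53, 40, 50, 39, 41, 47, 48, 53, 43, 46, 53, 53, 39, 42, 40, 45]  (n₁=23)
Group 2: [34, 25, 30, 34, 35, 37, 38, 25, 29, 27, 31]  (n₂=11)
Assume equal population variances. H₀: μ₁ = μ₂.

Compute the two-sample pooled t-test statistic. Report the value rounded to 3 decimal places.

test statistic = 8.052

x̄₁=45.739, s₁=4.993, n₁=23
x̄₂=31.364, s₂=4.589, n₂=11
s_p² = [22·4.993² + 10·4.589²]/32 = 23.7181
SE = √(s_p²·(1/23+1/11)) = 1.7853
t = (45.739−31.364)/1.7853 = 8.0520
df = 32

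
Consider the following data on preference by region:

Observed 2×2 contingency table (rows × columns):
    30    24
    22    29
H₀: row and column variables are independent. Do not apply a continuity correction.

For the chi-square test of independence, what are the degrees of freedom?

df = (r−1)(c−1) = (2−1)·(2−1) = 1

degrees of freedom = 1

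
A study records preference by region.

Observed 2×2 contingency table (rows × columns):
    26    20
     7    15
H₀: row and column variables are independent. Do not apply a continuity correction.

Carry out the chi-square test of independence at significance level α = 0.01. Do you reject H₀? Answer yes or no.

Row totals [46, 22], col totals [33, 35], n=68
χ² = (26−22.32)²/22.32 + (20−23.68)²/23.68 + (7−10.68)²/10.68 + (15−11.32)²/11.32 = 3.6360
df = 1
p-value (upper-tail) = 0.05654
At α=0.01: p ≥ α → fail to reject H₀

reject H₀: no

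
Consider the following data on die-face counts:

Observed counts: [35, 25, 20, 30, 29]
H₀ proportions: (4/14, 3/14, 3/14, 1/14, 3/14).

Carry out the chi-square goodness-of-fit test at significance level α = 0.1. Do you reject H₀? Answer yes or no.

n = 139; E_i = n·p_i = [39.71, 29.79, 29.79, 9.93, 29.79]
χ² = (35−39.71)²/39.71 + (25−29.79)²/29.79 + (20−29.79)²/29.79 + (30−9.93)²/9.93 + (29−29.79)²/29.79 = 45.1403
df = 4
p-value (upper-tail) = 0.00000
At α=0.1: p < α → reject H₀

reject H₀: yes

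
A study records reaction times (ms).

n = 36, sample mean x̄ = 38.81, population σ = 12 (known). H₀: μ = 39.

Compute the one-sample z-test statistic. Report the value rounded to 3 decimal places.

test statistic = -0.095

SE = σ/√n = 12/√36 = 2.0000
z = (x̄−μ₀)/SE = (38.81−39)/2.0000 = -0.0950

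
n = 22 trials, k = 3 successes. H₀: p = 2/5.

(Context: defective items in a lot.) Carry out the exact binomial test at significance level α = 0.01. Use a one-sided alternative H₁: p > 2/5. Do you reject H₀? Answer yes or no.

Exact binomial: n=22, k=3, p₀=2/5=0.4000
P(X≥3) from Σ C(n,i)·p₀^i·(1−p₀)^(n−i)
p-value (one-sided, H₁ greater) = 0.99844
At α=0.01: p ≥ α → fail to reject H₀

reject H₀: no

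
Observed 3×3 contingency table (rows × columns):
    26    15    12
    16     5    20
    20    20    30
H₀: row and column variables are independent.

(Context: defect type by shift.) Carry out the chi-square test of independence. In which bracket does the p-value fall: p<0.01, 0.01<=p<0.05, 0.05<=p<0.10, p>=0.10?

Row totals [53, 41, 70], col totals [62, 40, 62], n=164
χ² = (26−20.04)²/20.04 + (15−12.93)²/12.93 + (12−20.04)²/20.04 + (16−15.50)²/15.50 + (5−10.00)²/10.00 + (20−15.50)²/15.50 + (20−26.46)²/26.46 + (20−17.07)²/17.07 + (30−26.46)²/26.46 = 11.7064
df = 4
p-value (upper-tail) = 0.01967
→ bracket: 0.01<=p<0.05

p-value bracket: 0.01<=p<0.05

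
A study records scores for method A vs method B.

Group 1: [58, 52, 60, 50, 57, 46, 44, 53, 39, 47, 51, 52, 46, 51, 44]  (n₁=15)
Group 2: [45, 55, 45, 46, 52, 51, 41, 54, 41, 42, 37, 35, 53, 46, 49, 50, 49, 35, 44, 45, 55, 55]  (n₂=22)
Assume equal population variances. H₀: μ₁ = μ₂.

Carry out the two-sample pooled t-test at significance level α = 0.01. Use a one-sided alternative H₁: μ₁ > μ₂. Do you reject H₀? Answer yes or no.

x̄₁=50.000, s₁=5.769, n₁=15
x̄₂=46.591, s₂=6.322, n₂=22
s_p² = [14·5.769² + 21·6.322²]/35 = 37.2948
SE = √(s_p²·(1/15+1/22)) = 2.0449
t = (50.000−46.591)/2.0449 = 1.6671
df = 35
p-value (one-sided, H₁ greater) = 0.05221
At α=0.01: p ≥ α → fail to reject H₀

reject H₀: no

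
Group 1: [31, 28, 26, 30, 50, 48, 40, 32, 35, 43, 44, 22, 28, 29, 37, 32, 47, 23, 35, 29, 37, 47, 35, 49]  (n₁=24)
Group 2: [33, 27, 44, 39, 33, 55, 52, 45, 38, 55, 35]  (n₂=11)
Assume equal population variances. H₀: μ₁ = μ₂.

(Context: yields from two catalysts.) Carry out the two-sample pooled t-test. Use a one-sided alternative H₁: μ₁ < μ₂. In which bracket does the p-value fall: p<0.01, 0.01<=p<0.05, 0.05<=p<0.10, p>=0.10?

p-value bracket: 0.01<=p<0.05

x̄₁=35.708, s₁=8.513, n₁=24
x̄₂=41.455, s₂=9.533, n₂=11
s_p² = [23·8.513² + 10·9.533²]/33 = 78.0511
SE = √(s_p²·(1/24+1/11)) = 3.2168
t = (35.708−41.455)/3.2168 = -1.7863
df = 33
p-value (one-sided, H₁ less) = 0.04162
→ bracket: 0.01<=p<0.05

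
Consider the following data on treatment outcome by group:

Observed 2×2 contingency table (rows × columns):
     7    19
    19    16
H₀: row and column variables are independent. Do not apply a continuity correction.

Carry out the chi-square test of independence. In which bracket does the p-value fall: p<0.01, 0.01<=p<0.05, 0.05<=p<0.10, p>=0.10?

Row totals [26, 35], col totals [26, 35], n=61
χ² = (7−11.08)²/11.08 + (19−14.92)²/14.92 + (19−14.92)²/14.92 + (16−20.08)²/20.08 = 4.5672
df = 1
p-value (upper-tail) = 0.03259
→ bracket: 0.01<=p<0.05

p-value bracket: 0.01<=p<0.05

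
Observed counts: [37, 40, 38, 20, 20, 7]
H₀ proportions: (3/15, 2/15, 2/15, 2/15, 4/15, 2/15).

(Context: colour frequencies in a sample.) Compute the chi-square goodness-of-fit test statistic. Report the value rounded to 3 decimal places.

n = 162; E_i = n·p_i = [32.40, 21.60, 21.60, 21.60, 43.20, 21.60]
χ² = (37−32.40)²/32.40 + (40−21.60)²/21.60 + (38−21.60)²/21.60 + (20−21.60)²/21.60 + (20−43.20)²/43.20 + (7−21.60)²/21.60 = 51.2253
df = 5

test statistic = 51.225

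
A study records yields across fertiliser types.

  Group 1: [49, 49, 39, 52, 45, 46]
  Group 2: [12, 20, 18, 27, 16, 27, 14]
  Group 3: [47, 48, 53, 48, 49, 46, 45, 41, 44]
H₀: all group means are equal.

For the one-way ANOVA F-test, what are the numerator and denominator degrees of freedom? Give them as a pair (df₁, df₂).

degrees of freedom = [2, 19]

k = 3 groups, N = 22 total
df = (k−1, N−k) = (3−1, 22−3) = (2, 19)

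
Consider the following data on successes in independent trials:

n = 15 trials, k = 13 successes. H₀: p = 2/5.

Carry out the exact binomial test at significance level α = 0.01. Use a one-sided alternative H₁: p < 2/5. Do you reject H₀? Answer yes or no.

Exact binomial: n=15, k=13, p₀=2/5=0.4000
P(X≤13) from Σ C(n,i)·p₀^i·(1−p₀)^(n−i)
p-value (one-sided, H₁ less) = 0.99997
At α=0.01: p ≥ α → fail to reject H₀

reject H₀: no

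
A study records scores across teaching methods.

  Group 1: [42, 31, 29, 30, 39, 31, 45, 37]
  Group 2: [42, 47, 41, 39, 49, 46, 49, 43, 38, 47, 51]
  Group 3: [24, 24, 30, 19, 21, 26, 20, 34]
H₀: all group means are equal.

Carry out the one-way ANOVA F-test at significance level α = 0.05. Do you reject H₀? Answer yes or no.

reject H₀: yes

Group means [35.50, 44.73, 24.75], grand mean 36.074
SSB = Σnᵢ(x̄ᵢ−x̄)² = 1852.170; SSW = ΣΣ(x−x̄ᵢ)² = 635.682
MSB = 1852.170/2 = 926.0850; MSW = 635.682/24 = 26.4867
F = MSB/MSW = 34.9641
df = (2, 24)
p-value (upper-tail) = 0.00000
At α=0.05: p < α → reject H₀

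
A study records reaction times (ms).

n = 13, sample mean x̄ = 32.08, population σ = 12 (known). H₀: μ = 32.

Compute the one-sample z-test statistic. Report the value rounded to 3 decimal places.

test statistic = 0.024

SE = σ/√n = 12/√13 = 3.3282
z = (x̄−μ₀)/SE = (32.08−32)/3.3282 = 0.0240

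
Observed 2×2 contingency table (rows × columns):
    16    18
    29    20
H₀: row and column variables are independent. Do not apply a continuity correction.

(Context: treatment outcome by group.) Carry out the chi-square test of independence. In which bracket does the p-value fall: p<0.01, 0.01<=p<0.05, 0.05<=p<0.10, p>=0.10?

p-value bracket: p>=0.10

Row totals [34, 49], col totals [45, 38], n=83
χ² = (16−18.43)²/18.43 + (18−15.57)²/15.57 + (29−26.57)²/26.57 + (20−22.43)²/22.43 = 1.1888
df = 1
p-value (upper-tail) = 0.27557
→ bracket: p>=0.10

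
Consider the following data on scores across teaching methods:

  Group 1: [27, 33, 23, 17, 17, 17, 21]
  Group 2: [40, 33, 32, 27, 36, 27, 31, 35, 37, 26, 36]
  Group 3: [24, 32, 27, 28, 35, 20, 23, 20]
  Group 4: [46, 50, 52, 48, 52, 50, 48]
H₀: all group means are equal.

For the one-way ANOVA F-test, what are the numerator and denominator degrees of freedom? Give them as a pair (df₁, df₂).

k = 4 groups, N = 33 total
df = (k−1, N−k) = (4−1, 33−4) = (3, 29)

degrees of freedom = [3, 29]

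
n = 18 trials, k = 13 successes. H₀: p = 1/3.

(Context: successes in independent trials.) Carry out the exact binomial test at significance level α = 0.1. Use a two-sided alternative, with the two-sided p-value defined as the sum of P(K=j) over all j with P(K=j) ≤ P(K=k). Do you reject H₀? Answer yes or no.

Exact binomial: n=18, k=13, p₀=1/3=0.3333
P(X=j) = C(n,j)·p₀^j·(1−p₀)^(n−j); p = Σ P(X=j) over j with P(X=j) ≤ P(X=13)
p-value (two-sided) = 0.00153
At α=0.1: p < α → reject H₀

reject H₀: yes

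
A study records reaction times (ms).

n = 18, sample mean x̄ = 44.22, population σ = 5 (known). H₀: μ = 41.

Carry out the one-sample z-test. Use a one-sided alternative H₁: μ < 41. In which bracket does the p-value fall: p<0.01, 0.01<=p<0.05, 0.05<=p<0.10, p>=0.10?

p-value bracket: p>=0.10

SE = σ/√n = 5/√18 = 1.1785
z = (x̄−μ₀)/SE = (44.22−41)/1.1785 = 2.7323
p-value (one-sided, H₁ less) = 0.99685
→ bracket: p>=0.10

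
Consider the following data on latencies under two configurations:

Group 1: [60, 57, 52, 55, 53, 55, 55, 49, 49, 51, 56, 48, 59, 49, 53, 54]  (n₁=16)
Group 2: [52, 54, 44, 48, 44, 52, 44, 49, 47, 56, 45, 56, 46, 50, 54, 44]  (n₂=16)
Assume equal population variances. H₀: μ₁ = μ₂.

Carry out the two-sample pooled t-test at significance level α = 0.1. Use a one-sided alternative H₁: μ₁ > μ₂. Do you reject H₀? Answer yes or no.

reject H₀: yes

x̄₁=53.438, s₁=3.633, n₁=16
x̄₂=49.062, s₂=4.449, n₂=16
s_p² = [15·3.633² + 15·4.449²]/30 = 16.4958
SE = √(s_p²·(1/16+1/16)) = 1.4360
t = (53.438−49.062)/1.4360 = 3.0467
df = 30
p-value (one-sided, H₁ greater) = 0.00240
At α=0.1: p < α → reject H₀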